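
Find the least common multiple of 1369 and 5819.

7966211

1369 = 37²; 5819 = 11 · 23²
max exponents: 11 · 23² · 37² = 7966211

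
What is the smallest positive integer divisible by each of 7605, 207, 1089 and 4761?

7605 = 3² · 5 · 13²; 207 = 3² · 23; 1089 = 3² · 11²; 4761 = 3² · 23²
lcm takes max exponent of each prime: 3² · 5 · 11² · 13² · 23² = 486788445

486788445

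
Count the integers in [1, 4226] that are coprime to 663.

2448

Prime factors of 663: 3, 13, 17. Count integers ≤ 4226 divisible by none of them.
By inclusion–exclusion: 4226 − ⌊4226/3⌋ − ⌊4226/13⌋ − ⌊4226/17⌋ + ⌊4226/39⌋ + ⌊4226/51⌋ + ⌊4226/221⌋ − ⌊4226/663⌋ = 2448.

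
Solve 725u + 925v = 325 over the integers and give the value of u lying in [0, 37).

3

gcd(725, 925) = 25 (Euclid: 925 = 1·725 + 200; 725 = 3·200 + 125; 200 = 1·125 + 75; 125 = 1·75 + 50; 75 = 1·50 + 25; 50 = 2·25 + 0), and 25 | 325.
Extended Euclid: 725·(-14) + 925·(11) = 25. Scale by 13: u₀ = -182.
General solution u = u₀ + 37t; reducing mod 37 gives u = 3 (and v = -2).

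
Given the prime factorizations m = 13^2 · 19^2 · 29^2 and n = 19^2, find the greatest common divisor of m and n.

min exponent per shared prime: 19^2 = 361

361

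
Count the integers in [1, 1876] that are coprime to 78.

577

78 = 2·3·13. Inclusion–exclusion on these primes:
1876 − ⌊1876/2⌋ − ⌊1876/3⌋ − ⌊1876/13⌋ + ⌊1876/6⌋ + ⌊1876/26⌋ + ⌊1876/39⌋ − ⌊1876/78⌋ = 577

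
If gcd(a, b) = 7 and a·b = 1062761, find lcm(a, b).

151823

For any two positive integers, gcd × lcm equals their product. Hence lcm = 1062761 / 7 = 151823.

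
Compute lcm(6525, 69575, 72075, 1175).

820190940525

6525 = 3² · 5² · 29; 69575 = 5² · 11² · 23; 72075 = 3 · 5² · 31²; 1175 = 5² · 47
lcm takes max exponent of each prime: 3² · 5² · 11² · 23 · 29 · 31² · 47 = 820190940525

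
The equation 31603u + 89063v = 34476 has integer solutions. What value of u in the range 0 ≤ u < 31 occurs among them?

18

Euclid: 89063 = 2·31603 + 25857; 31603 = 1·25857 + 5746; 25857 = 4·5746 + 2873; 5746 = 2·2873 + 0 → gcd = 2873; 34476 = 2873·12.
Back-substitution yields 31603·(-14) + 89063·(5) = 2873, so one solution is u = -14·12 = -168, v = 5·12 = 60.
Solutions in u differ by 89063/2873 = 31; the one in [0, 31) is -168 mod 31 = 18.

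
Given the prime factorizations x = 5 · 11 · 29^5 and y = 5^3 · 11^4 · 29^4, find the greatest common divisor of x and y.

min exponent per shared prime: 5 · 11 · 29^4 = 38900455

38900455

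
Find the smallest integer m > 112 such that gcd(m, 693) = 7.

Multiples of 7 above 112: 7·17, 7·18, … . Need the cofactor coprime to 693/7 = 99.
Checking s = 17, 18, … the first with gcd(s, 99) = 1 is s = 17, giving 119.

119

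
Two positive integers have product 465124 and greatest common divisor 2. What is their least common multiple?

232562

For any two positive integers, gcd × lcm equals their product. Hence lcm = 465124 / 2 = 232562.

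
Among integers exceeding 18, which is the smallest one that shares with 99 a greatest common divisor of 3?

21

gcd(a, 99) = 3 forces 3 | a; write a = 3s. Then gcd(3s, 3·33) = 3·gcd(s, 33), so need gcd(s, 33) = 1.
3s > 18 gives s ≥ 7. The least s ≥ 7 coprime to 33 is 7, so a = 3·7 = 21.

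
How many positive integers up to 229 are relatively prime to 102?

102 = 2·3·17. Inclusion–exclusion on these primes:
229 − ⌊229/2⌋ − ⌊229/3⌋ − ⌊229/17⌋ + ⌊229/6⌋ + ⌊229/34⌋ + ⌊229/51⌋ − ⌊229/102⌋ = 72

72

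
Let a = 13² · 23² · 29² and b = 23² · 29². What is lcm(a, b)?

75186241

max exponent per prime: 13² · 23² · 29² = 75186241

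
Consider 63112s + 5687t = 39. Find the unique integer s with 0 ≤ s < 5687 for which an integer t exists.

5103

Reduce mod 5687: 63112s ≡ 39 (mod 5687). With g = gcd(63112, 5687) = 1 dividing 39, divide through: 63112s ≡ 39 (mod 5687).
Since gcd(63112, 5687) = 1, s ≡ 39·(63112)⁻¹ ≡ 5103 (mod 5687). Smallest non-negative: 5103.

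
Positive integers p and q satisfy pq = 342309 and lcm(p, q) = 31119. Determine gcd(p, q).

gcd·lcm = product, so gcd = 342309/31119 = 11.

11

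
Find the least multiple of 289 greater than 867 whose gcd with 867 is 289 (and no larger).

1156

867 = 289·3. Any x with gcd(x, 867) = 289 is a multiple of 289, say 289s, with s coprime to 3.
Need s > 867/289, so s ≥ 4. First s ≥ 4 with gcd(s, 3) = 1 is s = 4. Thus x = 289·4 = 1156.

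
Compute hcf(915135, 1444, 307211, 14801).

915135 = 3 · 5 · 13² · 19²; 1444 = 2² · 19²; 307211 = 19² · 23 · 37; 14801 = 19² · 41
gcd takes min exponent of each prime: 19² = 361

361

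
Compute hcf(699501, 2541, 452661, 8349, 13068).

363

gcd(699501, 2541): 699501 = 275·2541 + 726; 2541 = 3·726 + 363; 726 = 2·363 + 0 → 363
gcd(363, 452661): 452661 = 1247·363 + 0 → 363
gcd(363, 8349): 8349 = 23·363 + 0 → 363
gcd(363, 13068): 13068 = 36·363 + 0 → 363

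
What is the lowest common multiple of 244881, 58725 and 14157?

244881 = 3² · 7 · 13² · 23; 58725 = 3⁴ · 5² · 29; 14157 = 3² · 11² · 13
lcm takes max exponent of each prime: 3⁴ · 5² · 7 · 11² · 13² · 23 · 29 = 193339671525

193339671525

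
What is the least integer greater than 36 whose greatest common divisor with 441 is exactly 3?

441 = 3·147. Any m with gcd(m, 441) = 3 is a multiple of 3, say 3s, with s coprime to 147.
Need s > 36/3, so s ≥ 13. First s ≥ 13 with gcd(s, 147) = 1 is s = 13. Thus m = 3·13 = 39.

39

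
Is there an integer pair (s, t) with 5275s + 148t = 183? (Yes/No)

Yes

gcd(5275, 148): 5275 = 35·148 + 95; 148 = 1·95 + 53; 95 = 1·53 + 42; 53 = 1·42 + 11; 42 = 3·11 + 9; 11 = 1·9 + 2; 9 = 4·2 + 1; 2 = 2·1 + 0 → 1
1 divides 183, so a solution exists.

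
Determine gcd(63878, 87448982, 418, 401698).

38

gcd(63878, 87448982): 87448982 = 1369·63878 + 0 → 63878
gcd(63878, 418): 63878 = 152·418 + 342; 418 = 1·342 + 76; 342 = 4·76 + 38; 76 = 2·38 + 0 → 38
gcd(38, 401698): 401698 = 10571·38 + 0 → 38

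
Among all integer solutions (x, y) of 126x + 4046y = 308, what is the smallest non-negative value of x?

163

gcd(126, 4046) = 14 (Euclid: 4046 = 32·126 + 14; 126 = 9·14 + 0), and 14 | 308.
Extended Euclid: 126·(-32) + 4046·(1) = 14. Scale by 22: x₀ = -704.
General solution x = x₀ + 289t; reducing mod 289 gives x = 163 (and y = -5).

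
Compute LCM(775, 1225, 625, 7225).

274369375

lcm(775, 1225) = 775·1225/gcd = 949375/25 = 37975
lcm(37975, 625) = 37975·625/gcd = 23734375/25 = 949375
lcm(949375, 7225) = 949375·7225/gcd = 6859234375/25 = 274369375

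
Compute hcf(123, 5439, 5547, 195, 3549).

3

123 = 3 · 41; 5439 = 3 · 7² · 37; 5547 = 3 · 43²; 195 = 3 · 5 · 13; 3549 = 3 · 7 · 13²
gcd takes min exponent of each prime: 3 = 3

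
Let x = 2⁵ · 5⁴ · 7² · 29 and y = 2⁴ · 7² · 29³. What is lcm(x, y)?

23901220000

max exponent per prime: 2⁵ · 5⁴ · 7² · 29³ = 23901220000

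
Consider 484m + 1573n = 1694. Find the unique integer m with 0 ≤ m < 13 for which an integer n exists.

10

gcd(484, 1573) = 121 (Euclid: 1573 = 3·484 + 121; 484 = 4·121 + 0), and 121 | 1694.
Extended Euclid: 484·(-3) + 1573·(1) = 121. Scale by 14: m₀ = -42.
General solution m = m₀ + 13t; reducing mod 13 gives m = 10 (and n = -2).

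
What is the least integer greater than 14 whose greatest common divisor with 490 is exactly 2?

16

490 = 2·245. Any k with gcd(k, 490) = 2 is a multiple of 2, say 2s, with s coprime to 245.
Need s > 14/2, so s ≥ 8. First s ≥ 8 with gcd(s, 245) = 1 is s = 8. Thus k = 2·8 = 16.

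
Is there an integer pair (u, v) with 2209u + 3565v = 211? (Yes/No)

Yes

By Bézout, 2209u + 3565v = 211 has integer solutions iff gcd(2209, 3565) | 211.
Euclid: 3565 = 1·2209 + 1356; 2209 = 1·1356 + 853; 1356 = 1·853 + 503; 853 = 1·503 + 350; 503 = 1·350 + 153; 350 = 2·153 + 44; 153 = 3·44 + 21; 44 = 2·21 + 2; 21 = 10·2 + 1; 2 = 2·1 + 0. gcd = 1; 211 mod 1 = 0. Yes.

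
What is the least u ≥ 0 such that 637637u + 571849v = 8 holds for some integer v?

Reduce mod 571849: 637637u ≡ 8 (mod 571849). With g = gcd(637637, 571849) = 1 dividing 8, divide through: 637637u ≡ 8 (mod 571849).
Since gcd(637637, 571849) = 1, u ≡ 8·(637637)⁻¹ ≡ 326900 (mod 571849). Smallest non-negative: 326900.

326900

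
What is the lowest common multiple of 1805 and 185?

1805 = 5 · 19²; 185 = 5 · 37
max exponents: 5 · 19² · 37 = 66785

66785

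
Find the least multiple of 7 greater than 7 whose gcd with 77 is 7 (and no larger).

gcd(a, 77) = 7 forces 7 | a; write a = 7s. Then gcd(7s, 7·11) = 7·gcd(s, 11), so need gcd(s, 11) = 1.
7s > 7 gives s ≥ 2. The least s ≥ 2 coprime to 11 is 2, so a = 7·2 = 14.

14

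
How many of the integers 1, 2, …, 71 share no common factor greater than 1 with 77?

55

Prime factors of 77: 7, 11. Count integers ≤ 71 divisible by none of them.
By inclusion–exclusion: 71 − ⌊71/7⌋ − ⌊71/11⌋ + ⌊71/77⌋ = 55.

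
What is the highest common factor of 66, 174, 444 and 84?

66 = 2 · 3 · 11; 174 = 2 · 3 · 29; 444 = 2² · 3 · 37; 84 = 2² · 3 · 7
gcd takes min exponent of each prime: 2 · 3 = 6

6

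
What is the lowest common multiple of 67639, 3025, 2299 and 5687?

67639 = 11² · 13 · 43; 3025 = 5² · 11²; 2299 = 11² · 19; 5687 = 11² · 47
lcm takes max exponent of each prime: 5² · 11² · 13 · 19 · 43 · 47 = 1510040675

1510040675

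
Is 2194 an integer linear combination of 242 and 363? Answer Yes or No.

No

By Bézout, 242s + 363t = 2194 has integer solutions iff gcd(242, 363) | 2194.
Euclid: 363 = 1·242 + 121; 242 = 2·121 + 0. gcd = 121; 2194 mod 121 = 16. No.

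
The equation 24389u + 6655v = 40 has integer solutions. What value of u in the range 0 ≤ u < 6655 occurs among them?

4200

Euclid: 24389 = 3·6655 + 4424; 6655 = 1·4424 + 2231; 4424 = 1·2231 + 2193; 2231 = 1·2193 + 38; 2193 = 57·38 + 27; 38 = 1·27 + 11; 27 = 2·11 + 5; 11 = 2·5 + 1; 5 = 5·1 + 0 → gcd = 1; 40 = 1·40.
Back-substitution yields 24389·(-1226) + 6655·(4493) = 1, so one solution is u = -1226·40 = -49040, v = 4493·40 = 179720.
Solutions in u differ by 6655/1 = 6655; the one in [0, 6655) is -49040 mod 6655 = 4200.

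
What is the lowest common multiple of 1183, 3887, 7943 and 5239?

39643513

1183 = 7 · 13²; 3887 = 13² · 23; 7943 = 13² · 47; 5239 = 13² · 31
lcm takes max exponent of each prime: 7 · 13² · 23 · 31 · 47 = 39643513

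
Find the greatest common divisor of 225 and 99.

9

Euclid: 225 = 2·99 + 27; 99 = 3·27 + 18; 27 = 1·18 + 9; 18 = 2·9 + 0. Last nonzero remainder: 9.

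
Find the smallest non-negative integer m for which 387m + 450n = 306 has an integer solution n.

38

Reduce mod 450: 387m ≡ 306 (mod 450). With g = gcd(387, 450) = 9 dividing 306, divide through: 43m ≡ 34 (mod 50).
Since gcd(43, 50) = 1, m ≡ 34·(43)⁻¹ ≡ 38 (mod 50). Smallest non-negative: 38.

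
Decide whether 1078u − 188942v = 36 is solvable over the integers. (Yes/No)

gcd(1078, 188942): 188942 = 175·1078 + 292; 1078 = 3·292 + 202; 292 = 1·202 + 90; 202 = 2·90 + 22; 90 = 4·22 + 2; 22 = 11·2 + 0 → 2
2 divides 36, so a solution exists.

Yes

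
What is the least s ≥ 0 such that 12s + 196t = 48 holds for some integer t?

gcd(12, 196) = 4 (Euclid: 196 = 16·12 + 4; 12 = 3·4 + 0), and 4 | 48.
Extended Euclid: 12·(-16) + 196·(1) = 4. Scale by 12: s₀ = -192.
General solution s = s₀ + 49k; reducing mod 49 gives s = 4 (and t = 0).

4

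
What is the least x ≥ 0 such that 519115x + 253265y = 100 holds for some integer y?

Reduce mod 253265: 519115x ≡ 100 (mod 253265). With g = gcd(519115, 253265) = 5 dividing 100, divide through: 103823x ≡ 20 (mod 50653).
Since gcd(103823, 50653) = 1, x ≡ 20·(103823)⁻¹ ≡ 23626 (mod 50653). Smallest non-negative: 23626.

23626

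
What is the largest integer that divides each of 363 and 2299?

121

363 = 3 · 11²
2299 = 11² · 19
Common: 11² = 121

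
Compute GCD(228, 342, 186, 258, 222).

gcd(228, 342): 342 = 1·228 + 114; 228 = 2·114 + 0 → 114
gcd(114, 186): 186 = 1·114 + 72; 114 = 1·72 + 42; 72 = 1·42 + 30; 42 = 1·30 + 12; 30 = 2·12 + 6; 12 = 2·6 + 0 → 6
gcd(6, 258): 258 = 43·6 + 0 → 6
gcd(6, 222): 222 = 37·6 + 0 → 6

6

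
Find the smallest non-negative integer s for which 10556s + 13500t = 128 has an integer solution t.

2788

gcd(10556, 13500) = 4 (Euclid: 13500 = 1·10556 + 2944; 10556 = 3·2944 + 1724; 2944 = 1·1724 + 1220; 1724 = 1·1220 + 504; 1220 = 2·504 + 212; 504 = 2·212 + 80; 212 = 2·80 + 52; 80 = 1·52 + 28; 52 = 1·28 + 24; 28 = 1·24 + 4; 24 = 6·4 + 0), and 4 | 128.
Extended Euclid: 10556·(509) + 13500·(-398) = 4. Scale by 32: s₀ = 16288.
General solution s = s₀ + 3375k; reducing mod 3375 gives s = 2788 (and t = -2180).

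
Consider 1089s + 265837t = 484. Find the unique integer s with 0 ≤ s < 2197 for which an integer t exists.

1221

gcd(1089, 265837) = 121 (Euclid: 265837 = 244·1089 + 121; 1089 = 9·121 + 0), and 121 | 484.
Extended Euclid: 1089·(-244) + 265837·(1) = 121. Scale by 4: s₀ = -976.
General solution s = s₀ + 2197k; reducing mod 2197 gives s = 1221 (and t = -5).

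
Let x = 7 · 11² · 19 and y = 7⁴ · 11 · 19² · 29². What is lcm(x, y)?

max exponent per prime: 7⁴ · 11² · 19² · 29² = 88202466121

88202466121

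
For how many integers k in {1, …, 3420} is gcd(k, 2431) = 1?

2701

Prime factors of 2431: 11, 13, 17. Count integers ≤ 3420 divisible by none of them.
By inclusion–exclusion: 3420 − ⌊3420/11⌋ − ⌊3420/13⌋ − ⌊3420/17⌋ + ⌊3420/143⌋ + ⌊3420/187⌋ + ⌊3420/221⌋ − ⌊3420/2431⌋ = 2701.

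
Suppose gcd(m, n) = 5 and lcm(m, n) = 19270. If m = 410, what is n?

Using mn = gcd(m,n)·lcm(m,n) = 5·19270 = 96350, we get n = 96350/410 = 235.

235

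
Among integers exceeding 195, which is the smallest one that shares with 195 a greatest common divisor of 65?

gcd(k, 195) = 65 forces 65 | k; write k = 65s. Then gcd(65s, 65·3) = 65·gcd(s, 3), so need gcd(s, 3) = 1.
65s > 195 gives s ≥ 4. The least s ≥ 4 coprime to 3 is 4, so k = 65·4 = 260.

260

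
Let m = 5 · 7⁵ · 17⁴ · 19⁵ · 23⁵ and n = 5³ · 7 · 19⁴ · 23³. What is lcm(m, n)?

2796424403643015448972375

max exponent per prime: 5³ · 7⁵ · 17⁴ · 19⁵ · 23⁵ = 2796424403643015448972375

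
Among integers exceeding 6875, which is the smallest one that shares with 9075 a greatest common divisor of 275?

7150

gcd(t, 9075) = 275 forces 275 | t; write t = 275s. Then gcd(275s, 275·33) = 275·gcd(s, 33), so need gcd(s, 33) = 1.
275s > 6875 gives s ≥ 26. The least s ≥ 26 coprime to 33 is 26, so t = 275·26 = 7150.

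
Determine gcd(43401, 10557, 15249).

1173

43401 = 3 · 17 · 23 · 37; 10557 = 3³ · 17 · 23; 15249 = 3 · 13 · 17 · 23
gcd takes min exponent of each prime: 3 · 17 · 23 = 1173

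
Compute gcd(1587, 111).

3

1587 = 3 · 23²
111 = 3 · 37
Common: 3 = 3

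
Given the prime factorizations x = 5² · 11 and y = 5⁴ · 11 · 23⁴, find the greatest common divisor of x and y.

275

min exponent per shared prime: 5² · 11 = 275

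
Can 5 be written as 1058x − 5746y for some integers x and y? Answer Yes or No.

No

By Bézout, 1058x − 5746y = 5 has integer solutions iff gcd(1058, 5746) | 5.
Euclid: 5746 = 5·1058 + 456; 1058 = 2·456 + 146; 456 = 3·146 + 18; 146 = 8·18 + 2; 18 = 9·2 + 0. gcd = 2; 5 mod 2 = 1. No.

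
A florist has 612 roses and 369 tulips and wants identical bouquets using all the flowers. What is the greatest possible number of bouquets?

Euclid: 612 = 1·369 + 243; 369 = 1·243 + 126; 243 = 1·126 + 117; 126 = 1·117 + 9; 117 = 13·9 + 0. Last nonzero remainder: 9.

9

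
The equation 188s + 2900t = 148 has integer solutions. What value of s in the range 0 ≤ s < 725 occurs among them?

Euclid: 2900 = 15·188 + 80; 188 = 2·80 + 28; 80 = 2·28 + 24; 28 = 1·24 + 4; 24 = 6·4 + 0 → gcd = 4; 148 = 4·37.
Back-substitution yields 188·(108) + 2900·(-7) = 4, so one solution is s = 108·37 = 3996, t = -7·37 = -259.
Solutions in s differ by 2900/4 = 725; the one in [0, 725) is 3996 mod 725 = 371.

371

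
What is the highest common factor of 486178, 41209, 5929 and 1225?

486178 = 2 · 7² · 11² · 41; 41209 = 7² · 29²; 5929 = 7² · 11²; 1225 = 5² · 7²
gcd takes min exponent of each prime: 7² = 49

49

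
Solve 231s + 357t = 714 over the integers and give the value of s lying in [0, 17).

Euclid: 357 = 1·231 + 126; 231 = 1·126 + 105; 126 = 1·105 + 21; 105 = 5·21 + 0 → gcd = 21; 714 = 21·34.
Back-substitution yields 231·(-3) + 357·(2) = 21, so one solution is s = -3·34 = -102, t = 2·34 = 68.
Solutions in s differ by 357/21 = 17; the one in [0, 17) is -102 mod 17 = 0.

0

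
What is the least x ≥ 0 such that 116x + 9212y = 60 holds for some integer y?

gcd(116, 9212) = 4 (Euclid: 9212 = 79·116 + 48; 116 = 2·48 + 20; 48 = 2·20 + 8; 20 = 2·8 + 4; 8 = 2·4 + 0), and 4 | 60.
Extended Euclid: 116·(953) + 9212·(-12) = 4. Scale by 15: x₀ = 14295.
General solution x = x₀ + 2303t; reducing mod 2303 gives x = 477 (and y = -6).

477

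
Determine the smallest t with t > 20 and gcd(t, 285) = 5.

gcd(t, 285) = 5 forces 5 | t; write t = 5s. Then gcd(5s, 5·57) = 5·gcd(s, 57), so need gcd(s, 57) = 1.
5s > 20 gives s ≥ 5. The least s ≥ 5 coprime to 57 is 5, so t = 5·5 = 25.

25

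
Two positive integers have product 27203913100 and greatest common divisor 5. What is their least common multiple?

5440782620

For any two positive integers, gcd × lcm equals their product. Hence lcm = 27203913100 / 5 = 5440782620.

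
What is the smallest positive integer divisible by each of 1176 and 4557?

gcd first: 4557 = 3·1176 + 1029; 1176 = 1·1029 + 147; 1029 = 7·147 + 0 → gcd = 147
lcm = 1176·4557/gcd = 5359032/147 = 36456

36456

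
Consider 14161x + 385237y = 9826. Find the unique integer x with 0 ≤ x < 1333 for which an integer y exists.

708

Reduce mod 385237: 14161x ≡ 9826 (mod 385237). With g = gcd(14161, 385237) = 289 dividing 9826, divide through: 49x ≡ 34 (mod 1333).
Since gcd(49, 1333) = 1, x ≡ 34·(49)⁻¹ ≡ 708 (mod 1333). Smallest non-negative: 708.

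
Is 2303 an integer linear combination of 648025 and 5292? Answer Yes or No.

Yes

gcd(648025, 5292): 648025 = 122·5292 + 2401; 5292 = 2·2401 + 490; 2401 = 4·490 + 441; 490 = 1·441 + 49; 441 = 9·49 + 0 → 49
49 divides 2303, so a solution exists.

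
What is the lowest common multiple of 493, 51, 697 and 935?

3335145

493 = 17 · 29; 51 = 3 · 17; 697 = 17 · 41; 935 = 5 · 11 · 17
lcm takes max exponent of each prime: 3 · 5 · 11 · 17 · 29 · 41 = 3335145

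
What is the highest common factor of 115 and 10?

115 = 5 · 23
10 = 2 · 5
Common: 5 = 5

5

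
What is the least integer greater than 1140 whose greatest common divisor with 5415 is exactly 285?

1425

Multiples of 285 above 1140: 285·5, 285·6, … . Need the cofactor coprime to 5415/285 = 19.
Checking s = 5, 6, … the first with gcd(s, 19) = 1 is s = 5, giving 1425.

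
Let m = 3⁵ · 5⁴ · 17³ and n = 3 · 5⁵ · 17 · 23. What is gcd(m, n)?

31875

min exponent per shared prime: 3 · 5⁴ · 17 = 31875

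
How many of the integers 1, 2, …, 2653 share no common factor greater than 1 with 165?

165 = 3·5·11. Inclusion–exclusion on these primes:
2653 − ⌊2653/3⌋ − ⌊2653/5⌋ − ⌊2653/11⌋ + ⌊2653/15⌋ + ⌊2653/33⌋ + ⌊2653/55⌋ − ⌊2653/165⌋ = 1286

1286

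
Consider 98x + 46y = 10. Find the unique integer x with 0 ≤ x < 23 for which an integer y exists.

17

gcd(98, 46) = 2 (Euclid: 98 = 2·46 + 6; 46 = 7·6 + 4; 6 = 1·4 + 2; 4 = 2·2 + 0), and 2 | 10.
Extended Euclid: 98·(8) + 46·(-17) = 2. Scale by 5: x₀ = 40.
General solution x = x₀ + 23t; reducing mod 23 gives x = 17 (and y = -36).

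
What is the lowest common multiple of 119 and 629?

gcd first: 629 = 5·119 + 34; 119 = 3·34 + 17; 34 = 2·17 + 0 → gcd = 17
lcm = 119·629/gcd = 74851/17 = 4403

4403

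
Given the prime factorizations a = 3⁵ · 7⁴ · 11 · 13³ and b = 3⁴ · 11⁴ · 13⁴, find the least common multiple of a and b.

max exponent per prime: 3⁵ · 7⁴ · 11⁴ · 13⁴ = 243973458972243

243973458972243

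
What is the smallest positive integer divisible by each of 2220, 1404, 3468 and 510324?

2220 = 2² · 3 · 5 · 37; 1404 = 2² · 3³ · 13; 3468 = 2² · 3 · 17²; 510324 = 2² · 3 · 23 · 43²
lcm takes max exponent of each prime: 2² · 3³ · 5 · 13 · 17² · 23 · 37 · 43² = 3192283301220

3192283301220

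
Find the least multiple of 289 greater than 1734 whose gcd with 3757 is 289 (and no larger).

gcd(k, 3757) = 289 forces 289 | k; write k = 289s. Then gcd(289s, 289·13) = 289·gcd(s, 13), so need gcd(s, 13) = 1.
289s > 1734 gives s ≥ 7. The least s ≥ 7 coprime to 13 is 7, so k = 289·7 = 2023.

2023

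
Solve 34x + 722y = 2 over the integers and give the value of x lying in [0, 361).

Reduce mod 722: 34x ≡ 2 (mod 722). With g = gcd(34, 722) = 2 dividing 2, divide through: 17x ≡ 1 (mod 361).
Since gcd(17, 361) = 1, x ≡ 1·(17)⁻¹ ≡ 85 (mod 361). Smallest non-negative: 85.

85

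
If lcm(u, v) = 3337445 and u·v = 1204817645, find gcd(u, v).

gcd·lcm = product, so gcd = 1204817645/3337445 = 361.

361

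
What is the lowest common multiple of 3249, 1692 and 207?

14048676

3249 = 3² · 19²; 1692 = 2² · 3² · 47; 207 = 3² · 23
lcm takes max exponent of each prime: 2² · 3² · 19² · 23 · 47 = 14048676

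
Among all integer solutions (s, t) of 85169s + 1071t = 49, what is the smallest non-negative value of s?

2

Reduce mod 1071: 85169s ≡ 49 (mod 1071). With g = gcd(85169, 1071) = 7 dividing 49, divide through: 12167s ≡ 7 (mod 153).
Since gcd(12167, 153) = 1, s ≡ 7·(12167)⁻¹ ≡ 2 (mod 153). Smallest non-negative: 2.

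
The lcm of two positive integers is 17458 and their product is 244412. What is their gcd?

From gcd × lcm = uv: gcd = 244412 / 17458 = 14.

14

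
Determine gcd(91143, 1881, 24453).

171

gcd(91143, 1881): 91143 = 48·1881 + 855; 1881 = 2·855 + 171; 855 = 5·171 + 0 → 171
gcd(171, 24453): 24453 = 143·171 + 0 → 171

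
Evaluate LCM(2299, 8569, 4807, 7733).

2299 = 11² · 19; 8569 = 11 · 19 · 41; 4807 = 11 · 19 · 23; 7733 = 11 · 19 · 37
lcm takes max exponent of each prime: 11² · 19 · 23 · 37 · 41 = 80214409

80214409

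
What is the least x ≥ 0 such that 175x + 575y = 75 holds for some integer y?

Reduce mod 575: 175x ≡ 75 (mod 575). With g = gcd(175, 575) = 25 dividing 75, divide through: 7x ≡ 3 (mod 23).
Since gcd(7, 23) = 1, x ≡ 3·(7)⁻¹ ≡ 7 (mod 23). Smallest non-negative: 7.

7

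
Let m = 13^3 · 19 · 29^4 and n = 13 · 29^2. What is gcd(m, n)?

10933

min exponent per shared prime: 13 · 29^2 = 10933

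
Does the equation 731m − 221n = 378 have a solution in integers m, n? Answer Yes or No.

No

gcd(731, 221): 731 = 3·221 + 68; 221 = 3·68 + 17; 68 = 4·17 + 0 → 17
17 does not divide 378, so a solution does not exist.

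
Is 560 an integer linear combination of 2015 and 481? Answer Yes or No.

By Bézout, 2015x + 481y = 560 has integer solutions iff gcd(2015, 481) | 560.
Euclid: 2015 = 4·481 + 91; 481 = 5·91 + 26; 91 = 3·26 + 13; 26 = 2·13 + 0. gcd = 13; 560 mod 13 = 1. No.

No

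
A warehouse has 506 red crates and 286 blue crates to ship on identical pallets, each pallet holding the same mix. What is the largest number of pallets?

22

506 = 2 · 11 · 23
286 = 2 · 11 · 13
Common: 2 · 11 = 22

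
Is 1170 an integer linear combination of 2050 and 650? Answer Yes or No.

No

gcd(2050, 650): 2050 = 3·650 + 100; 650 = 6·100 + 50; 100 = 2·50 + 0 → 50
50 does not divide 1170, so a solution does not exist.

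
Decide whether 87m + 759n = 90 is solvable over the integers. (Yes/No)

gcd(87, 759): 759 = 8·87 + 63; 87 = 1·63 + 24; 63 = 2·24 + 15; 24 = 1·15 + 9; 15 = 1·9 + 6; 9 = 1·6 + 3; 6 = 2·3 + 0 → 3
3 divides 90, so a solution exists.

Yes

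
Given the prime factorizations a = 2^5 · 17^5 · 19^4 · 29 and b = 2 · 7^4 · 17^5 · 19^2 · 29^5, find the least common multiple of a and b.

max exponent per prime: 2^5 · 7^4 · 17^5 · 19^4 · 29^5 = 291602429881060732308896

291602429881060732308896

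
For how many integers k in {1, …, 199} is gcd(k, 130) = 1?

Prime factors of 130: 2, 5, 13. Count integers ≤ 199 divisible by none of them.
By inclusion–exclusion: 199 − ⌊199/2⌋ − ⌊199/5⌋ − ⌊199/13⌋ + ⌊199/10⌋ + ⌊199/26⌋ + ⌊199/65⌋ − ⌊199/130⌋ = 74.

74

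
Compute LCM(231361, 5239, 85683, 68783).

39999309207

231361 = 13² · 37²; 5239 = 13² · 31; 85683 = 3 · 13⁴; 68783 = 11 · 13² · 37
lcm takes max exponent of each prime: 3 · 11 · 13⁴ · 31 · 37² = 39999309207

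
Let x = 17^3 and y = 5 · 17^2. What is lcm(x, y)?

24565

max exponent per prime: 5 · 17^3 = 24565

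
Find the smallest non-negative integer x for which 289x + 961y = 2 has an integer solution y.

gcd(289, 961) = 1 (Euclid: 961 = 3·289 + 94; 289 = 3·94 + 7; 94 = 13·7 + 3; 7 = 2·3 + 1; 3 = 3·1 + 0), and 1 | 2.
Extended Euclid: 289·(276) + 961·(-83) = 1. Scale by 2: x₀ = 552.
General solution x = x₀ + 961t; reducing mod 961 gives x = 552 (and y = -166).

552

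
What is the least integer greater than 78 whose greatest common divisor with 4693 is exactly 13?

91

gcd(t, 4693) = 13 forces 13 | t; write t = 13s. Then gcd(13s, 13·361) = 13·gcd(s, 361), so need gcd(s, 361) = 1.
13s > 78 gives s ≥ 7. The least s ≥ 7 coprime to 361 is 7, so t = 13·7 = 91.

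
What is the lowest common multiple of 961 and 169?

162409

961 = 31²; 169 = 13²
max exponents: 13² · 31² = 162409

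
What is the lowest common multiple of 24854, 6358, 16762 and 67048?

31713704

24854 = 2 · 17² · 43; 6358 = 2 · 11 · 17²; 16762 = 2 · 17² · 29; 67048 = 2³ · 17² · 29
lcm takes max exponent of each prime: 2³ · 11 · 17² · 29 · 43 = 31713704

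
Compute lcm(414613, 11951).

291472939

414613 = 17 · 29³; 11951 = 17 · 19 · 37
max exponents: 17 · 19 · 29³ · 37 = 291472939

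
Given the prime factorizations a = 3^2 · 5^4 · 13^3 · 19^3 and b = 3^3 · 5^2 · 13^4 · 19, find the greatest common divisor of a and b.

min exponent per shared prime: 3^2 · 5^2 · 13^3 · 19 = 9392175

9392175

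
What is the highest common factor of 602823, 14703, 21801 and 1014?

602823 = 3 · 13² · 29 · 41; 14703 = 3 · 13² · 29; 21801 = 3 · 13² · 43; 1014 = 2 · 3 · 13²
gcd takes min exponent of each prime: 3 · 13² = 507

507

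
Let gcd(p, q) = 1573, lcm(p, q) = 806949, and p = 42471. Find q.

29887

Using pq = gcd(p,q)·lcm(p,q) = 1573·806949 = 1269330777, we get q = 1269330777/42471 = 29887.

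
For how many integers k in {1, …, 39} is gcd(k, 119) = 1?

Prime factors of 119: 7, 17. Count integers ≤ 39 divisible by none of them.
By inclusion–exclusion: 39 − ⌊39/7⌋ − ⌊39/17⌋ + ⌊39/119⌋ = 32.

32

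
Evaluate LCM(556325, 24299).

1228921925

gcd first: 556325 = 22·24299 + 21747; 24299 = 1·21747 + 2552; 21747 = 8·2552 + 1331; 2552 = 1·1331 + 1221; 1331 = 1·1221 + 110; 1221 = 11·110 + 11; 110 = 10·11 + 0 → gcd = 11
lcm = 556325·24299/gcd = 13518141175/11 = 1228921925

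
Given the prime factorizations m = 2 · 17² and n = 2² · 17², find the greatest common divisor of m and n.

min exponent per shared prime: 2 · 17² = 578

578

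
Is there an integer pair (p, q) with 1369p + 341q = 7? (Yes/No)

By Bézout, 1369p + 341q = 7 has integer solutions iff gcd(1369, 341) | 7.
Euclid: 1369 = 4·341 + 5; 341 = 68·5 + 1; 5 = 5·1 + 0. gcd = 1; 7 mod 1 = 0. Yes.

Yes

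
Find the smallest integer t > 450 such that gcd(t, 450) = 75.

450 = 75·6. Any t with gcd(t, 450) = 75 is a multiple of 75, say 75s, with s coprime to 6.
Need s > 450/75, so s ≥ 7. First s ≥ 7 with gcd(s, 6) = 1 is s = 7. Thus t = 75·7 = 525.

525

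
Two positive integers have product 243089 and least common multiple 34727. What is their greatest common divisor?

gcd·lcm = product, so gcd = 243089/34727 = 7.

7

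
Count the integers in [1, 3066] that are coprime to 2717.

2438

2717 = 11·13·19. Inclusion–exclusion on these primes:
3066 − ⌊3066/11⌋ − ⌊3066/13⌋ − ⌊3066/19⌋ + ⌊3066/143⌋ + ⌊3066/209⌋ + ⌊3066/247⌋ − ⌊3066/2717⌋ = 2438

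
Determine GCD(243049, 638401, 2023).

gcd(243049, 638401): 638401 = 2·243049 + 152303; 243049 = 1·152303 + 90746; 152303 = 1·90746 + 61557; 90746 = 1·61557 + 29189; 61557 = 2·29189 + 3179; 29189 = 9·3179 + 578; 3179 = 5·578 + 289; 578 = 2·289 + 0 → 289
gcd(289, 2023): 2023 = 7·289 + 0 → 289

289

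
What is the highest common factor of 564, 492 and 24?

gcd(564, 492): 564 = 1·492 + 72; 492 = 6·72 + 60; 72 = 1·60 + 12; 60 = 5·12 + 0 → 12
gcd(12, 24): 24 = 2·12 + 0 → 12

12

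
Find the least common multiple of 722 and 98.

35378

gcd first: 722 = 7·98 + 36; 98 = 2·36 + 26; 36 = 1·26 + 10; 26 = 2·10 + 6; 10 = 1·6 + 4; 6 = 1·4 + 2; 4 = 2·2 + 0 → gcd = 2
lcm = 722·98/gcd = 70756/2 = 35378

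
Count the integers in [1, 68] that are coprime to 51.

43

Prime factors of 51: 3, 17. Count integers ≤ 68 divisible by none of them.
By inclusion–exclusion: 68 − ⌊68/3⌋ − ⌊68/17⌋ + ⌊68/51⌋ = 43.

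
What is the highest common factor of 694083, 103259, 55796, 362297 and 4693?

gcd(694083, 103259): 694083 = 6·103259 + 74529; 103259 = 1·74529 + 28730; 74529 = 2·28730 + 17069; 28730 = 1·17069 + 11661; 17069 = 1·11661 + 5408; 11661 = 2·5408 + 845; 5408 = 6·845 + 338; 845 = 2·338 + 169; 338 = 2·169 + 0 → 169
gcd(169, 55796): 55796 = 330·169 + 26; 169 = 6·26 + 13; 26 = 2·13 + 0 → 13
gcd(13, 362297): 362297 = 27869·13 + 0 → 13
gcd(13, 4693): 4693 = 361·13 + 0 → 13

13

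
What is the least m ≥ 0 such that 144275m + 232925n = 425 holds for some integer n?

gcd(144275, 232925) = 25 (Euclid: 232925 = 1·144275 + 88650; 144275 = 1·88650 + 55625; 88650 = 1·55625 + 33025; 55625 = 1·33025 + 22600; 33025 = 1·22600 + 10425; 22600 = 2·10425 + 1750; 10425 = 5·1750 + 1675; 1750 = 1·1675 + 75; 1675 = 22·75 + 25; 75 = 3·25 + 0), and 25 | 425.
Extended Euclid: 144275·(-3061) + 232925·(1896) = 25. Scale by 17: m₀ = -52037.
General solution m = m₀ + 9317t; reducing mod 9317 gives m = 3865 (and n = -2394).

3865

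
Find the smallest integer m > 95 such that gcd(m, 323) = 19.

323 = 19·17. Any m with gcd(m, 323) = 19 is a multiple of 19, say 19s, with s coprime to 17.
Need s > 95/19, so s ≥ 6. First s ≥ 6 with gcd(s, 17) = 1 is s = 6. Thus m = 19·6 = 114.

114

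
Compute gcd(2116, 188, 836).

4

gcd(2116, 188): 2116 = 11·188 + 48; 188 = 3·48 + 44; 48 = 1·44 + 4; 44 = 11·4 + 0 → 4
gcd(4, 836): 836 = 209·4 + 0 → 4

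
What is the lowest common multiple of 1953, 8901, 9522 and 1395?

444248910

1953 = 3² · 7 · 31; 8901 = 3² · 23 · 43; 9522 = 2 · 3² · 23²; 1395 = 3² · 5 · 31
lcm takes max exponent of each prime: 2 · 3² · 5 · 7 · 23² · 31 · 43 = 444248910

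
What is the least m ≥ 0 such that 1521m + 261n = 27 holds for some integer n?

11

Euclid: 1521 = 5·261 + 216; 261 = 1·216 + 45; 216 = 4·45 + 36; 45 = 1·36 + 9; 36 = 4·9 + 0 → gcd = 9; 27 = 9·3.
Back-substitution yields 1521·(-6) + 261·(35) = 9, so one solution is m = -6·3 = -18, n = 35·3 = 105.
Solutions in m differ by 261/9 = 29; the one in [0, 29) is -18 mod 29 = 11.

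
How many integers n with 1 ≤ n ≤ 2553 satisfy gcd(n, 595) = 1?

595 = 5·7·17. Inclusion–exclusion on these primes:
2553 − ⌊2553/5⌋ − ⌊2553/7⌋ − ⌊2553/17⌋ + ⌊2553/35⌋ + ⌊2553/85⌋ + ⌊2553/119⌋ − ⌊2553/595⌋ = 1648

1648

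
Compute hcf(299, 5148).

Euclid: 5148 = 17·299 + 65; 299 = 4·65 + 39; 65 = 1·39 + 26; 39 = 1·26 + 13; 26 = 2·13 + 0. Last nonzero remainder: 13.

13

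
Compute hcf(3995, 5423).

17

Euclid: 5423 = 1·3995 + 1428; 3995 = 2·1428 + 1139; 1428 = 1·1139 + 289; 1139 = 3·289 + 272; 289 = 1·272 + 17; 272 = 16·17 + 0. Last nonzero remainder: 17.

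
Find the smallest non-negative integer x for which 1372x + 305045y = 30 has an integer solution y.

gcd(1372, 305045) = 1 (Euclid: 305045 = 222·1372 + 461; 1372 = 2·461 + 450; 461 = 1·450 + 11; 450 = 40·11 + 10; 11 = 1·10 + 1; 10 = 10·1 + 0), and 1 | 30.
Extended Euclid: 1372·(-27792) + 305045·(125) = 1. Scale by 30: x₀ = -833760.
General solution x = x₀ + 305045t; reducing mod 305045 gives x = 81375 (and y = -366).

81375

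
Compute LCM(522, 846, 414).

522 = 2 · 3² · 29; 846 = 2 · 3² · 47; 414 = 2 · 3² · 23
lcm takes max exponent of each prime: 2 · 3² · 23 · 29 · 47 = 564282

564282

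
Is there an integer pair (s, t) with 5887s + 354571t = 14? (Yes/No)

Yes

gcd(5887, 354571): 354571 = 60·5887 + 1351; 5887 = 4·1351 + 483; 1351 = 2·483 + 385; 483 = 1·385 + 98; 385 = 3·98 + 91; 98 = 1·91 + 7; 91 = 13·7 + 0 → 7
7 divides 14, so a solution exists.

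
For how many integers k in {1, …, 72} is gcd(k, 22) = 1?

22 = 2·11. Inclusion–exclusion on these primes:
72 − ⌊72/2⌋ − ⌊72/11⌋ + ⌊72/22⌋ = 33

33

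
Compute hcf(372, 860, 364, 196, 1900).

gcd(372, 860): 860 = 2·372 + 116; 372 = 3·116 + 24; 116 = 4·24 + 20; 24 = 1·20 + 4; 20 = 5·4 + 0 → 4
gcd(4, 364): 364 = 91·4 + 0 → 4
gcd(4, 196): 196 = 49·4 + 0 → 4
gcd(4, 1900): 1900 = 475·4 + 0 → 4

4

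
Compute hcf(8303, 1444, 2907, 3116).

gcd(8303, 1444): 8303 = 5·1444 + 1083; 1444 = 1·1083 + 361; 1083 = 3·361 + 0 → 361
gcd(361, 2907): 2907 = 8·361 + 19; 361 = 19·19 + 0 → 19
gcd(19, 3116): 3116 = 164·19 + 0 → 19

19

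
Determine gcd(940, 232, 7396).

4

940 = 2² · 5 · 47; 232 = 2³ · 29; 7396 = 2² · 43²
gcd takes min exponent of each prime: 2² = 4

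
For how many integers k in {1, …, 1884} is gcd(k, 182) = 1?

Prime factors of 182: 2, 7, 13. Count integers ≤ 1884 divisible by none of them.
By inclusion–exclusion: 1884 − ⌊1884/2⌋ − ⌊1884/7⌋ − ⌊1884/13⌋ + ⌊1884/14⌋ + ⌊1884/26⌋ + ⌊1884/91⌋ − ⌊1884/182⌋ = 745.

745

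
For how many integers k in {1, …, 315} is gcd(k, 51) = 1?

Prime factors of 51: 3, 17. Count integers ≤ 315 divisible by none of them.
By inclusion–exclusion: 315 − ⌊315/3⌋ − ⌊315/17⌋ + ⌊315/51⌋ = 198.

198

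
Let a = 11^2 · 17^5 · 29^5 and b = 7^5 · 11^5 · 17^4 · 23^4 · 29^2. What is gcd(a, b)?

min exponent per shared prime: 11^2 · 17^4 · 29^2 = 8499180481

8499180481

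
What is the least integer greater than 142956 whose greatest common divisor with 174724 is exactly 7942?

150898

gcd(a, 174724) = 7942 forces 7942 | a; write a = 7942s. Then gcd(7942s, 7942·22) = 7942·gcd(s, 22), so need gcd(s, 22) = 1.
7942s > 142956 gives s ≥ 19. The least s ≥ 19 coprime to 22 is 19, so a = 7942·19 = 150898.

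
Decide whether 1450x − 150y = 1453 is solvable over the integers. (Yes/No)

No

By Bézout, 1450x − 150y = 1453 has integer solutions iff gcd(1450, 150) | 1453.
Euclid: 1450 = 9·150 + 100; 150 = 1·100 + 50; 100 = 2·50 + 0. gcd = 50; 1453 mod 50 = 3. No.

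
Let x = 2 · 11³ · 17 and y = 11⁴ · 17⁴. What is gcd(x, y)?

22627

min exponent per shared prime: 11³ · 17 = 22627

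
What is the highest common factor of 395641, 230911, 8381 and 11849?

395641 = 17² · 37²; 230911 = 17³ · 47; 8381 = 17² · 29; 11849 = 17² · 41
gcd takes min exponent of each prime: 17² = 289

289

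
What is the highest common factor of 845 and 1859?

169

845 = 5 · 13²
1859 = 11 · 13²
Common: 13² = 169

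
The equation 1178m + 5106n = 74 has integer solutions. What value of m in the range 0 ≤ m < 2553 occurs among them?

1036

gcd(1178, 5106) = 2 (Euclid: 5106 = 4·1178 + 394; 1178 = 2·394 + 390; 394 = 1·390 + 4; 390 = 97·4 + 2; 4 = 2·2 + 0), and 2 | 74.
Extended Euclid: 1178·(1270) + 5106·(-293) = 2. Scale by 37: m₀ = 46990.
General solution m = m₀ + 2553t; reducing mod 2553 gives m = 1036 (and n = -239).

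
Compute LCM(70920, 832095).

1311381720

70920 = 2³ · 3² · 5 · 197; 832095 = 3² · 5 · 11 · 41²
max exponents: 2³ · 3² · 5 · 11 · 41² · 197 = 1311381720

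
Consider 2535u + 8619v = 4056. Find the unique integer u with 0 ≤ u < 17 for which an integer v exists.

Euclid: 8619 = 3·2535 + 1014; 2535 = 2·1014 + 507; 1014 = 2·507 + 0 → gcd = 507; 4056 = 507·8.
Back-substitution yields 2535·(7) + 8619·(-2) = 507, so one solution is u = 7·8 = 56, v = -2·8 = -16.
Solutions in u differ by 8619/507 = 17; the one in [0, 17) is 56 mod 17 = 5.

5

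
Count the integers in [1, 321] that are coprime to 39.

39 = 3·13. Inclusion–exclusion on these primes:
321 − ⌊321/3⌋ − ⌊321/13⌋ + ⌊321/39⌋ = 198

198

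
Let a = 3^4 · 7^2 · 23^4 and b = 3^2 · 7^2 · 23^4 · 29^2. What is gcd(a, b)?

123409881

min exponent per shared prime: 3^2 · 7^2 · 23^4 = 123409881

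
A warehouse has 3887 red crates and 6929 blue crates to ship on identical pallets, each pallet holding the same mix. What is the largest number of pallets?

169

Euclid: 6929 = 1·3887 + 3042; 3887 = 1·3042 + 845; 3042 = 3·845 + 507; 845 = 1·507 + 338; 507 = 1·338 + 169; 338 = 2·169 + 0. Last nonzero remainder: 169.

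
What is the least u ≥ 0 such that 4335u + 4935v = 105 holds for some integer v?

189

gcd(4335, 4935) = 15 (Euclid: 4935 = 1·4335 + 600; 4335 = 7·600 + 135; 600 = 4·135 + 60; 135 = 2·60 + 15; 60 = 4·15 + 0), and 15 | 105.
Extended Euclid: 4335·(74) + 4935·(-65) = 15. Scale by 7: u₀ = 518.
General solution u = u₀ + 329t; reducing mod 329 gives u = 189 (and v = -166).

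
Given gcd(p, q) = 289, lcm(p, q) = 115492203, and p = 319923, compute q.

104329

p·q = gcd·lcm = 289·115492203 = 33377246667, so q = 33377246667/319923 = 104329.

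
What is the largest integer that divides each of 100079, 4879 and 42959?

100079 = 7 · 17 · 29²; 4879 = 7 · 17 · 41; 42959 = 7 · 17 · 19²
gcd takes min exponent of each prime: 7 · 17 = 119

119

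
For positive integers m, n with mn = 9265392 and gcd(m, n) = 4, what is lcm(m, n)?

Since gcd(m,n)·lcm(m,n) = mn, lcm = 9265392/4 = 2316348.

2316348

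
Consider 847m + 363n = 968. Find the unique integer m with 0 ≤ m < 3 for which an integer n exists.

Euclid: 847 = 2·363 + 121; 363 = 3·121 + 0 → gcd = 121; 968 = 121·8.
Back-substitution yields 847·(1) + 363·(-2) = 121, so one solution is m = 1·8 = 8, n = -2·8 = -16.
Solutions in m differ by 363/121 = 3; the one in [0, 3) is 8 mod 3 = 2.

2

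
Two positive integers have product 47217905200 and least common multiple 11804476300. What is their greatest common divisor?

gcd·lcm = product, so gcd = 47217905200/11804476300 = 4.

4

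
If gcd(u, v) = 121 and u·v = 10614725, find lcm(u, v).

87725

Since gcd(u,v)·lcm(u,v) = uv, lcm = 10614725/121 = 87725.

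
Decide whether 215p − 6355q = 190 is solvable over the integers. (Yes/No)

Yes

gcd(215, 6355): 6355 = 29·215 + 120; 215 = 1·120 + 95; 120 = 1·95 + 25; 95 = 3·25 + 20; 25 = 1·20 + 5; 20 = 4·5 + 0 → 5
5 divides 190, so a solution exists.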